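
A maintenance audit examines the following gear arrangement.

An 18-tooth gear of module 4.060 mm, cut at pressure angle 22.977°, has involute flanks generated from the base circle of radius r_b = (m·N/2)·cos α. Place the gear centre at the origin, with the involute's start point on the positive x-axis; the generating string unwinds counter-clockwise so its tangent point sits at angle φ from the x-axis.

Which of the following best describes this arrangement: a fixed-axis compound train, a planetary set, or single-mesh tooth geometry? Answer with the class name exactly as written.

single-mesh tooth geometry

recognized (one wheel, involute flank): single-mesh tooth geometry, m = 4.060, N = 18
classification: single-mesh tooth geometry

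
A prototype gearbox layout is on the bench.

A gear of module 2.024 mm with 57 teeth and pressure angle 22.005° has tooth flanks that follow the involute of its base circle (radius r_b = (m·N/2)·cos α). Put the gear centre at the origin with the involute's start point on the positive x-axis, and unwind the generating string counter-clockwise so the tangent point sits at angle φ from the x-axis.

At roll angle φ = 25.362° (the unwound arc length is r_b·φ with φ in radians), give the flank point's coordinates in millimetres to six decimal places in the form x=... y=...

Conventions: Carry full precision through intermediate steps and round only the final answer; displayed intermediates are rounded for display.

x=58.467501 y=1.516121

topology: single-mesh involute geometry — m = 2.024, N = 57
pitch radius r_p = m·N/2 = 2.024·57/2 = 57.684000
base radius r_b = r_p·cos α = 57.684000·cos 22.005° = 53.481788
roll angle φ = 25.362° = 0.44265040 rad
x = r_b·(cos φ + φ·sin φ) = 58.467501
y = r_b·(sin φ − φ·cos φ) = 1.516121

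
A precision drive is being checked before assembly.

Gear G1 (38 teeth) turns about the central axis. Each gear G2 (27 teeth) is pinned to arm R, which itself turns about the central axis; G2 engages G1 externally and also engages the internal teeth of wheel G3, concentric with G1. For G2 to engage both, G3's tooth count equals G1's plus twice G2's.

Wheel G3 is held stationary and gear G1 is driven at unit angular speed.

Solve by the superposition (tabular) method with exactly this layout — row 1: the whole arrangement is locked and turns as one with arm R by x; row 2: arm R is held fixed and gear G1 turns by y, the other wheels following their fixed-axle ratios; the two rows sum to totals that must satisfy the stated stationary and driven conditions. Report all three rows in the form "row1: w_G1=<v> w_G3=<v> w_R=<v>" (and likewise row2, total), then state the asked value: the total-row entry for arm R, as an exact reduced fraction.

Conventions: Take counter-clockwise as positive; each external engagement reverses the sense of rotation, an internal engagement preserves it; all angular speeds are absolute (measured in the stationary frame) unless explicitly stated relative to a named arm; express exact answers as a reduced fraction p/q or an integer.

topology: planetary set — G1 38T / G2 27T / G3 92T, arm = carrier (Willis)
row 1 — lock + rotate with arm: ω_sun = ω_ring = ω_arm = x
superposition row 2 [arm held]: sun y, ring −(38/92)·y, arm 0
boundary: total ω_ring = x − (38/92)·y = 0 and total ω_sun = x + y = 1  ⇒  y = 46/65, x = 19/65
row 2 ring = −(38/92)·46/65 = -19/65
totals (row 1 + row 2): sun 19/65 + 46/65 = 1, ring 19/65 + (-19/65) = 0, arm 19/65 + 0 = 19/65
asked cell (total, arm) = 19/65

row1: w_G1=19/65 w_G3=19/65 w_R=19/65
row2: w_G1=46/65 w_G3=-19/65 w_R=0
total: w_G1=1 w_G3=0 w_R=19/65
asked value: 19/65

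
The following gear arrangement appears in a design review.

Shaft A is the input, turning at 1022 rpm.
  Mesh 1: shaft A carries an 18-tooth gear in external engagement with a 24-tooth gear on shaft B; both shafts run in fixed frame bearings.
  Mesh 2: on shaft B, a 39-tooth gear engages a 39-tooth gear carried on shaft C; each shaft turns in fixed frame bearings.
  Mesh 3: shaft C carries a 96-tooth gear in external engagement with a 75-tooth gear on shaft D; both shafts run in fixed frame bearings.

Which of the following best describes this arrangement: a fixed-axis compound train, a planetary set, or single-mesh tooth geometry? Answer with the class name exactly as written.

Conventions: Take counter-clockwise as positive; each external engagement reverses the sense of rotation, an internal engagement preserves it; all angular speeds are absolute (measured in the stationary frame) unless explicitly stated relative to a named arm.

fixed-axis compound train

3-mesh fixed-axis compound train (all bearings frame-fixed)
classification: fixed-axis compound train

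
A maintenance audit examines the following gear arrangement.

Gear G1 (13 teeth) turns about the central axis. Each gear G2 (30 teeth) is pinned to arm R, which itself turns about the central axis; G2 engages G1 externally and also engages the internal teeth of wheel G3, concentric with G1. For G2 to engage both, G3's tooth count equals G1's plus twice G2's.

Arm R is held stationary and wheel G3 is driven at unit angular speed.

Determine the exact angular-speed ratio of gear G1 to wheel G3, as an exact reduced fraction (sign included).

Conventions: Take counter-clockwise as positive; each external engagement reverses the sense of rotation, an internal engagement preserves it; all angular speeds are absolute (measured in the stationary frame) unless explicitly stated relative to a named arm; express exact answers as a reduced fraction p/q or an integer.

recognized (axles ride arm R): planetary set, 13/30/73 teeth
ring teeth: 13 + 2·30 = 73
13(ω_sun−ω_arm) = −73(ω_ring−ω_arm),  ω_arm = 0, ω_ring = 1
ω_sun = 0 − (73/13)(1−0) = -73/13
ω_out/ω_in = -73/13

-73/13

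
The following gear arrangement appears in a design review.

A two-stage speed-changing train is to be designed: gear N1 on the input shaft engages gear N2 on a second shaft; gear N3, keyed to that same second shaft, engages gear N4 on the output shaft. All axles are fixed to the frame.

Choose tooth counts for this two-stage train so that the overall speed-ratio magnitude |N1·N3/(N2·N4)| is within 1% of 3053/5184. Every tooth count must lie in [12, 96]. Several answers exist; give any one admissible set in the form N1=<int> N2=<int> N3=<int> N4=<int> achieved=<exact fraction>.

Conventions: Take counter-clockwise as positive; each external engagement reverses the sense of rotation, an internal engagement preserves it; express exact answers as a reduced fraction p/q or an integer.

N1=43 N2=54 N3=71 N4=96 achieved=3053/5184

class = fixed-axis compound train [2-stage, 3053/5184 wanted]
target = 3053/5184 in lowest terms: an exact hit needs N1·N3 = k·3053 and N2·N4 = k·5184 for one integer k, every count in [12, 96]; additionally prefer no 1:1 stage (N1 ≠ N2, N3 ≠ N4)
k = 1: N1·N3 = 3053 = 43·71, N2·N4 = 5184 = 54·96
achieved = 43·71/(54·96) = 3053/5184; |achieved − target| = 0 ≤ 3053/518400 ✓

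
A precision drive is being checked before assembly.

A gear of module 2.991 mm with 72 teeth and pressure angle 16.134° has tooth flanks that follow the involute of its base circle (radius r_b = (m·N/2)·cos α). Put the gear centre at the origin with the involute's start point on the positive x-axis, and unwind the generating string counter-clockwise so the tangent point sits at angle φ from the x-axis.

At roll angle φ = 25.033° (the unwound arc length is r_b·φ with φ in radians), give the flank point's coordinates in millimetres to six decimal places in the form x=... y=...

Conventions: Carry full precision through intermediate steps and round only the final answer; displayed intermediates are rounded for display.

topology: single-mesh involute geometry — m = 2.991, N = 72
pitch radius r_p = m·N/2 = 2.991·72/2 = 107.676000
base radius r_b = r_p·cos α = 107.676000·cos 16.134° = 103.435119
roll angle φ = 25.033° = 0.43690827 rad
x = r_b·(cos φ + φ·sin φ) = 112.841268
y = r_b·(sin φ − φ·cos φ) = 2.821010

x=112.841268 y=2.821010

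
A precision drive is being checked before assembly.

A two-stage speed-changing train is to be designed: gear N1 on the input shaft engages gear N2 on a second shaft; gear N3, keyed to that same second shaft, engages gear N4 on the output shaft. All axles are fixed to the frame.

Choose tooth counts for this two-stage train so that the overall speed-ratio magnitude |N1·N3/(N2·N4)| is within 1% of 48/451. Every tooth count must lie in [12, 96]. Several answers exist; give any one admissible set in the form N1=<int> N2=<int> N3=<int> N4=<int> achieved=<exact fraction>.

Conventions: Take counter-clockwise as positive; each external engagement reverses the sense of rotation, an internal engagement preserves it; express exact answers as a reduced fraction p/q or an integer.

design class (target 48/451): fixed-axis compound train
target = 48/451 in lowest terms: an exact hit needs N1·N3 = k·48 and N2·N4 = k·451 for one integer k, every count in [12, 96]; additionally prefer no 1:1 stage (N1 ≠ N2, N3 ≠ N4)
k = 1…2: no 1:1-free in-range split of k·48 and k·451 into factor pairs; take k = 3
k = 3: N1·N3 = 144 = 12·12, N2·N4 = 1353 = 33·41
achieved = 12·12/(33·41) = 48/451; |achieved − target| = 0 ≤ 12/11275 ✓

N1=12 N2=33 N3=12 N4=41 achieved=48/451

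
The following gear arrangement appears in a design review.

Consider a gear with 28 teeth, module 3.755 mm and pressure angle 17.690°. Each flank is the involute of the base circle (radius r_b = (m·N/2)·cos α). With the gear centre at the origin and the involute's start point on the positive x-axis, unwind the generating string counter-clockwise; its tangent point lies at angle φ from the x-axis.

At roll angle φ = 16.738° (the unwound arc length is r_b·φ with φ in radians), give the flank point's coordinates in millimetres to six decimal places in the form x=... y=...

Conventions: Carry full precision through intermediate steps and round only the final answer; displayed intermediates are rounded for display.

topology: single-mesh involute geometry — m = 3.755, N = 28
pitch radius r_p = m·N/2 = 3.755·28/2 = 52.570000
base radius r_b = r_p·cos α = 52.570000·cos 17.690° = 50.084203
roll angle φ = 16.738° = 0.29213321 rad
x = r_b·(cos φ + φ·sin φ) = 52.175960
y = r_b·(sin φ − φ·cos φ) = 0.412678

x=52.175960 y=0.412678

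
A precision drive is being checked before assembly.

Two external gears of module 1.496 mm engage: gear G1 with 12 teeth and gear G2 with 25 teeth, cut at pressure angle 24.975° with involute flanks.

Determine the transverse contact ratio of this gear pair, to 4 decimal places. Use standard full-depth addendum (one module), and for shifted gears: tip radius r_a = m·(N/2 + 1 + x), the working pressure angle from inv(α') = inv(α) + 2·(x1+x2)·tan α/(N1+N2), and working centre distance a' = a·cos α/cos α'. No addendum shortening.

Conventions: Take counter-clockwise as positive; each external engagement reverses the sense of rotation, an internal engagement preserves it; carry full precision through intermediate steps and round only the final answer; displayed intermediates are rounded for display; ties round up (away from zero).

single-mesh involute tooth geometry (12T engaging 25T at module 1.496)
base radii: r_b1 = 8.136673, r_b2 = 16.951402
tip radii: r_a1 = 10.472000, r_a2 = 20.196000
no profile shift: α' = α, a' = a
action lengths: √(r_a1²−r_b1²) = 6.592218, √(r_a2²−r_b2²) = 10.978542
base pitch p_b = π·m·cos α = 4.260352
CR = (6.592218 + 10.978542 − 27.676000·sin 24.97500°)/4.260352 = 1.381417
contact ratio ≈ 1.3814

1.3814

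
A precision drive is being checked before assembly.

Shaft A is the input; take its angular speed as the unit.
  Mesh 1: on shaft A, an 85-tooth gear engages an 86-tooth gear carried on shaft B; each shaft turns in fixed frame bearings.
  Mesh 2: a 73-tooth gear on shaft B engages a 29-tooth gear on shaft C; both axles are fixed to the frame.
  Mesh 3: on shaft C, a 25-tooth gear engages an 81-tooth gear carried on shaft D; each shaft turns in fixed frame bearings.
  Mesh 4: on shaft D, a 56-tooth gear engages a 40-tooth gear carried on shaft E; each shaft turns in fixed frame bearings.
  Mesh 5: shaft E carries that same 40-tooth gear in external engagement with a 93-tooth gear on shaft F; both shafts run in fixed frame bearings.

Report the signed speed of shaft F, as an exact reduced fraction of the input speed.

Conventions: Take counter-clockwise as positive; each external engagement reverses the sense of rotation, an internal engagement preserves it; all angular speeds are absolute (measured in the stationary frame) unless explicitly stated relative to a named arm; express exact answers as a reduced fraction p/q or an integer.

5-mesh fixed-axis compound train (all bearings frame-fixed)
mesh 1 [85T→86T]: |ω|/ω_in = 1×85/86 = 85/86, sense flips to −
mesh 2 [73T→29T]: |ω|/ω_in = (85/86)×73/29 = 6205/2494, sense flips to +
mesh 3 [25T→81T]: |ω|/ω_in = (6205/2494)×25/81 = 155125/202014, sense flips to −
mesh 4 [56T→40T]: |ω|/ω_in = (155125/202014)×56/40 = 217175/202014, sense flips to +
mesh 5 [40T→93T]: |ω|/ω_in = (217175/202014)×40/93 = 4343500/9393651, sense flips to −
signed output speed (× input speed) = -4343500/9393651

-4343500/9393651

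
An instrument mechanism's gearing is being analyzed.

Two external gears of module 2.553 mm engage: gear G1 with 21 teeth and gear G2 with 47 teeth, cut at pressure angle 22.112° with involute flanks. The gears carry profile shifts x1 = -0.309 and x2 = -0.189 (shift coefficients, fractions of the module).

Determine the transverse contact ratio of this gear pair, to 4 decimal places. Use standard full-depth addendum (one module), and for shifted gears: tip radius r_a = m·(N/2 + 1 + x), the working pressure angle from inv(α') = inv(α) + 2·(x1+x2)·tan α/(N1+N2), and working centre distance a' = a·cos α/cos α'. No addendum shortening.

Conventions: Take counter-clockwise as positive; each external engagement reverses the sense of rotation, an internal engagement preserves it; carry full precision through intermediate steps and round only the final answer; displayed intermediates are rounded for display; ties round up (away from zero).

1.7235

class = single-mesh tooth geometry [involute pair 21T × 47T, m = 2.553]
base radii: r_b1 = 24.834877, r_b2 = 55.582820
tip radii: r_a1 = 28.570623, r_a2 = 62.065983
inv(α') = inv(22.112°) + 2·(-0.309-0.189)·tan α/(21+47) = 0.01442355  ⇒  α' = 19.78965°
a' = a·cos α / cos α' = 86.8020·cos 22.112°/cos 19.78965° = 85.465098
action lengths: √(r_a1²−r_b1²) = 14.124779, √(r_a2²−r_b2²) = 27.617682
base pitch p_b = π·m·cos α = 7.430578
CR = (14.124779 + 27.617682 − 85.465098·sin 19.78965°)/7.430578 = 1.723516
contact ratio ≈ 1.7235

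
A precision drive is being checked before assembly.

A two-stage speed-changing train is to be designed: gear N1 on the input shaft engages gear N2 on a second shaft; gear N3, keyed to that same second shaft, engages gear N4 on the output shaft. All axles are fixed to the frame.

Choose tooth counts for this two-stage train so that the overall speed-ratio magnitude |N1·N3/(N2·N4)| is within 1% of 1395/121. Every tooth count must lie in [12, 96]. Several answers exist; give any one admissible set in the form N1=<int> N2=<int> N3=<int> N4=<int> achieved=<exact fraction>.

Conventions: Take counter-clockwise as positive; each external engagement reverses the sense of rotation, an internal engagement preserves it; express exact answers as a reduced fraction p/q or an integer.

N1=60 N2=22 N3=93 N4=22 achieved=1395/121

class = fixed-axis compound train [2-stage, 1395/121 wanted]
target = 1395/121 in lowest terms: an exact hit needs N1·N3 = k·1395 and N2·N4 = k·121 for one integer k, every count in [12, 96]; additionally prefer no 1:1 stage (N1 ≠ N2, N3 ≠ N4)
k = 1…3: no 1:1-free in-range split of k·1395 and k·121 into factor pairs; take k = 4
k = 4: N1·N3 = 5580 = 60·93, N2·N4 = 484 = 22·22
achieved = 60·93/(22·22) = 1395/121; |achieved − target| = 0 ≤ 279/2420 ✓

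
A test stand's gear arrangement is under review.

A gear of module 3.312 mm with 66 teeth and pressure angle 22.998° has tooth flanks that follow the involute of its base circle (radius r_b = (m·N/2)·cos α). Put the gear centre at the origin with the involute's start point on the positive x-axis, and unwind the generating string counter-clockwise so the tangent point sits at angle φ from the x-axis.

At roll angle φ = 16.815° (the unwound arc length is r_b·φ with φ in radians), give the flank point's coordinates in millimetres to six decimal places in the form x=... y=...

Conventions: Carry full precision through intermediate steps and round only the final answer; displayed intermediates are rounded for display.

x=104.848809 y=0.840414

single-mesh involute tooth geometry (66T wheel at module 3.312)
pitch radius r_p = m·N/2 = 3.312·66/2 = 109.296000
base radius r_b = r_p·cos α = 109.296000·cos 22.998° = 100.608989
roll angle φ = 16.815° = 0.29347711 rad
x = r_b·(cos φ + φ·sin φ) = 104.848809
y = r_b·(sin φ − φ·cos φ) = 0.840414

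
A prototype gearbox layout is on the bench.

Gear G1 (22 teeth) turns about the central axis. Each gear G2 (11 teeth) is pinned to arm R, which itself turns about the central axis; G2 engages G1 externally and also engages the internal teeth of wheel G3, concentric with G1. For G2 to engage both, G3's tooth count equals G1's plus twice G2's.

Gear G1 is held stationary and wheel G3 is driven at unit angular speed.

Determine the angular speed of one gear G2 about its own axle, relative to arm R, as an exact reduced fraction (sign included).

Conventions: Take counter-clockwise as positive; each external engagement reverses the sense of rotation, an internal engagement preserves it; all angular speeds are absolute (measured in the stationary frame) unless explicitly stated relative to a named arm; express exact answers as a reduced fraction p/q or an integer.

4/3

topology: planetary set — G1 22T / G2 11T / G3 44T, arm = carrier (Willis)
ring teeth: 22 + 2·11 = 44
22(ω_sun−ω_arm) = −44(ω_ring−ω_arm),  ω_sun = 0, ω_ring = 1
22(0−ω_arm) = −44(1−ω_arm)  ⇒  66·ω_arm = 44  ⇒  ω_arm = 2/3
sun–planet mesh: 22·(0−2/3) = −11·(ω_p−ω_arm)  ⇒  ω_p−ω_arm = 4/3
exact speed ratio = 4/3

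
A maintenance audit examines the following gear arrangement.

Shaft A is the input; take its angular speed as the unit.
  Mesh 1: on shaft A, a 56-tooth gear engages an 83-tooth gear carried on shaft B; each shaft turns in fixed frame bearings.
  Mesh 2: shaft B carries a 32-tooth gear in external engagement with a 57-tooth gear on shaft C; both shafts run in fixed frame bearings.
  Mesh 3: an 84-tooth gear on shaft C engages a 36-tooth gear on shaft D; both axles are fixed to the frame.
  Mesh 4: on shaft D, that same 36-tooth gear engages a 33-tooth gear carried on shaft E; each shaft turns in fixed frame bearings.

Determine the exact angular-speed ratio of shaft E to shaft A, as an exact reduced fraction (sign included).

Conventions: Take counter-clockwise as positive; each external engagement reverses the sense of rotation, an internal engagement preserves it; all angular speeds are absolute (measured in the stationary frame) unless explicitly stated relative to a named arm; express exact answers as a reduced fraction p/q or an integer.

class = fixed-axis compound train [4 meshes; 4 ratios multiply, 4 sense flips]
mesh 1 [56T→83T]: running ratio 56/83, sense −
mesh 2 [32T→57T]: running ratio 1792/4731, sense +
mesh 3 [84T→36T]: running ratio 12544/14193, sense −
mesh 4 [36T→33T]: running ratio 50176/52041, sense +
ω_out/ω_in = 50176/52041

50176/52041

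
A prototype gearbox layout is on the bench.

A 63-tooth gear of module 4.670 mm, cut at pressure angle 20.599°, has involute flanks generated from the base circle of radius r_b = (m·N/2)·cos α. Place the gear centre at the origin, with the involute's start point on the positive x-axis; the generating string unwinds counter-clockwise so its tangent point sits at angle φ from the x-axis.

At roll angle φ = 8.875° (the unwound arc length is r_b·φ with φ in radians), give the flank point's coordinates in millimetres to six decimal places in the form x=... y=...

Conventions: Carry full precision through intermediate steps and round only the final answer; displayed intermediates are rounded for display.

x=139.341989 y=0.170180

recognized (one wheel, involute flank): single-mesh tooth geometry, m = 4.670, N = 63
pitch radius r_p = m·N/2 = 4.670·63/2 = 147.105000
base radius r_b = r_p·cos α = 147.105000·cos 20.599° = 137.699941
roll angle φ = 8.875° = 0.15489797 rad
x = r_b·(cos φ + φ·sin φ) = 139.341989
y = r_b·(sin φ − φ·cos φ) = 0.170180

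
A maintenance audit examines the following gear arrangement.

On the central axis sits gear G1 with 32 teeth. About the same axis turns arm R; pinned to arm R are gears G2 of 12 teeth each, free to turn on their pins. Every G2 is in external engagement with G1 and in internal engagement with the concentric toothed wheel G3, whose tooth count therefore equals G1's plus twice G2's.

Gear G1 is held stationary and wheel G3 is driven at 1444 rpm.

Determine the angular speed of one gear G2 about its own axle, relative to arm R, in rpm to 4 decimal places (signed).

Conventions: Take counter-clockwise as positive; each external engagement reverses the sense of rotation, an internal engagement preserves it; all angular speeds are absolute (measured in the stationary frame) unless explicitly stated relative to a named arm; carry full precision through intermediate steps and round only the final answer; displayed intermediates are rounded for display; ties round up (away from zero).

recognized (axles ride arm R): planetary set, 32/12/56 teeth
normalise by the input: solve with ω_ring = 1, then scale by 1444 rpm
ring teeth: 32 + 2·12 = 56
32(ω_sun−ω_arm) = −56(ω_ring−ω_arm),  ω_sun = 0, ω_ring = 1
32(0−ω_arm) = −56(1−ω_arm)  ⇒  88·ω_arm = 56  ⇒  ω_arm = 7/11
sun–planet mesh: 32·(0−7/11) = −12·(ω_p−ω_arm)  ⇒  ω_p−ω_arm = 56/33
scale: ω_p−ω_arm = 56/33 × 1444 rpm = +2450.4242 rpm

+2450.4242 rpm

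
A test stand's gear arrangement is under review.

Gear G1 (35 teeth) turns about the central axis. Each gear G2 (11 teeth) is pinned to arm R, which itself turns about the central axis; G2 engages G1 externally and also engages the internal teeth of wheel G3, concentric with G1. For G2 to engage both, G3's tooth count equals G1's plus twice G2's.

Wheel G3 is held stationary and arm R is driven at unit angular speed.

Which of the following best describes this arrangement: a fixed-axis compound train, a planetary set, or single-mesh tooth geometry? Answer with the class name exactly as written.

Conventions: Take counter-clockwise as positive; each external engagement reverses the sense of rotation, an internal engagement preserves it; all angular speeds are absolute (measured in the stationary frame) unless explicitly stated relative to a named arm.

class = planetary set [G3 = 35+2·11 = 57; Willis about the carrier]
classification: planetary set

planetary set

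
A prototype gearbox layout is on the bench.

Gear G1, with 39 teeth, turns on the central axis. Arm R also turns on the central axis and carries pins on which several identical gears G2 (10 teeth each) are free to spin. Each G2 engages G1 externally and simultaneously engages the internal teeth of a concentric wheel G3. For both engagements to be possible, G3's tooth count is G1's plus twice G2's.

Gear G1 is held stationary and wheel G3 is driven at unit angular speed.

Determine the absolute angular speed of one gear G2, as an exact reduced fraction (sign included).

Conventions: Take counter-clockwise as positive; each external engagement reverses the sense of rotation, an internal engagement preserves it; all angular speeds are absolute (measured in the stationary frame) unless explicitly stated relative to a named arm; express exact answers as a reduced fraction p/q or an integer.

planetary set (39T centre, 10T on arm, 59T internal) — Willis relation
ring teeth: 39 + 2·10 = 59
39(ω_sun−ω_arm) = −59(ω_ring−ω_arm),  ω_sun = 0, ω_ring = 1
39(0−ω_arm) = −59(1−ω_arm)  ⇒  98·ω_arm = 59  ⇒  ω_arm = 59/98
sun–planet mesh: 39·(0−59/98) = −10·(ω_p−ω_arm)  ⇒  ω_p−ω_arm = 2301/980
ω_p = 59/98 + 2301/980 = 59/20
exact speed ratio = 59/20

59/20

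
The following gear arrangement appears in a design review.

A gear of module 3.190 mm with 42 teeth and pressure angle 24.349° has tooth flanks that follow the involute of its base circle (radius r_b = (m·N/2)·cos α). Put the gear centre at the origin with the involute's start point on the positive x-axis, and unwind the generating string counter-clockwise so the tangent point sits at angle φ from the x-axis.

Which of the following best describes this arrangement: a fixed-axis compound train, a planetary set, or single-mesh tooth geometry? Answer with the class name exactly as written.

single-mesh tooth geometry

recognized (one wheel, involute flank): single-mesh tooth geometry, m = 3.190, N = 42
classification: single-mesh tooth geometry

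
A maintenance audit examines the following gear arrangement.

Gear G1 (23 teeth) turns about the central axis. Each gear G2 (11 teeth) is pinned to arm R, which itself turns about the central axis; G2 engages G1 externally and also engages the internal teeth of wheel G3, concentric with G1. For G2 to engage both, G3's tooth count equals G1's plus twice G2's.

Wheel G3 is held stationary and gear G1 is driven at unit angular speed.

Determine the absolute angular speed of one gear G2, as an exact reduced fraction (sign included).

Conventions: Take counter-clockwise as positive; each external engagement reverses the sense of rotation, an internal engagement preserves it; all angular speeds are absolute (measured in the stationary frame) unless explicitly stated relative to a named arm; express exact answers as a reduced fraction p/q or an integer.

class = planetary set [G3 = 23+2·11 = 45; Willis about the carrier]
ring teeth: 23 + 2·11 = 45
23(ω_sun−ω_arm) = −45(ω_ring−ω_arm),  ω_ring = 0, ω_sun = 1
23(1−ω_arm) = −45(0−ω_arm)  ⇒  68·ω_arm = 23  ⇒  ω_arm = 23/68
sun–planet mesh: 23·(1−23/68) = −11·(ω_p−ω_arm)  ⇒  ω_p−ω_arm = -1035/748
ω_p = 23/68 − 1035/748 = -23/22
exact speed ratio = -23/22

-23/22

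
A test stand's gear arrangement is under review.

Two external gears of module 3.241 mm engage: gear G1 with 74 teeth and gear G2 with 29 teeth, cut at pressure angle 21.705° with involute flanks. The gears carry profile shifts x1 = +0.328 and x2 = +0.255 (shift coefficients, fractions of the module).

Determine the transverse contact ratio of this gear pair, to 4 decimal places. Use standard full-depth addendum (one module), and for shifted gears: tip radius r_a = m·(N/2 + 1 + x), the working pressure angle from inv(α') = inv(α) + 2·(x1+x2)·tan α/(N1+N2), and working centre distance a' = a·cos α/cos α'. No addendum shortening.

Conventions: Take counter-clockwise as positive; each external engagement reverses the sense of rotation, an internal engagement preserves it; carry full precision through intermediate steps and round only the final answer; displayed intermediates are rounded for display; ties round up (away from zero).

class = single-mesh tooth geometry [involute pair 74T × 29T, m = 3.241]
base radii: r_b1 = 111.414921, r_b2 = 43.662604
tip radii: r_a1 = 124.221048, r_a2 = 51.061955
inv(α') = inv(21.705°) + 2·(+0.328+0.255)·tan α/(74+29) = 0.02373178  ⇒  α' = 23.21484°
a' = a·cos α / cos α' = 166.9115·cos 21.705°/cos 23.21484° = 168.739840
action lengths: √(r_a1²−r_b1²) = 54.932542, √(r_a2²−r_b2²) = 26.474521
base pitch p_b = π·m·cos α = 9.460008
CR = (54.932542 + 26.474521 − 168.739840·sin 23.21484°)/9.460008 = 1.574332
contact ratio ≈ 1.5743

1.5743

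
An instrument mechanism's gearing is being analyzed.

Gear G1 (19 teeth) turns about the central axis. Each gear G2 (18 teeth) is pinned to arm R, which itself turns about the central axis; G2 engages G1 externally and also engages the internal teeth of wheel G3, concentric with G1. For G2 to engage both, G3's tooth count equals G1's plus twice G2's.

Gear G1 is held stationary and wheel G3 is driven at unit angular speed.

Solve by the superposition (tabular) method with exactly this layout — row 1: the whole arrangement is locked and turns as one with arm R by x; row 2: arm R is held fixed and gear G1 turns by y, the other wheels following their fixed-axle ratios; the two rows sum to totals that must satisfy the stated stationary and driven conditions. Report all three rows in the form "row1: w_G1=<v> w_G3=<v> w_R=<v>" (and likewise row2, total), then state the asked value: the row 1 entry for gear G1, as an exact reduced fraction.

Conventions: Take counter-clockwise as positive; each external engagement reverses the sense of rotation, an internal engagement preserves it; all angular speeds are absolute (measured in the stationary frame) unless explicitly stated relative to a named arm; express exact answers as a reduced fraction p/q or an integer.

row1: w_G1=55/74 w_G3=55/74 w_R=55/74
row2: w_G1=-55/74 w_G3=19/74 w_R=0
total: w_G1=0 w_G3=1 w_R=55/74
asked value: 55/74

topology: planetary set — G1 19T / G2 18T / G3 55T, arm = carrier (Willis)
superposition row 1 [locked train]: every member turns x
row 2 (arm held, sun turns y): ω_ring = −(19/55)·y, ω_arm = 0
boundary: total ω_sun = x + y = 0 and total ω_ring = x − (19/55)·y = 1  ⇒  y = -55/74, x = 55/74
row 2 ring = −(19/55)·(-55/74) = 19/74
totals (row 1 + row 2): sun 55/74 + (-55/74) = 0, ring 55/74 + 19/74 = 1, arm 55/74 + 0 = 55/74
asked cell (row1, sun) = 55/74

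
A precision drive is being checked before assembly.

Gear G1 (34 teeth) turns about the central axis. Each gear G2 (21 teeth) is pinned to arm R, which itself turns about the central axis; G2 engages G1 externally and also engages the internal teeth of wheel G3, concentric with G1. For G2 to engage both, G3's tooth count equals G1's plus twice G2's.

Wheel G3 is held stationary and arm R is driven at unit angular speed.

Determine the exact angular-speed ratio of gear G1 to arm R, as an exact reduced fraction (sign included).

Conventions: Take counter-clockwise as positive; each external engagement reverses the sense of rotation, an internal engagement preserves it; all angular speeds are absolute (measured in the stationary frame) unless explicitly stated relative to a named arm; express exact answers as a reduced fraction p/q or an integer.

55/17

class = planetary set [G3 = 34+2·21 = 76; Willis about the carrier]
ring teeth: 34 + 2·21 = 76
34(ω_sun−ω_arm) = −76(ω_ring−ω_arm),  ω_ring = 0, ω_arm = 1
ω_sun = 1 − (76/34)(0−1) = 55/17
ω_out/ω_in = 55/17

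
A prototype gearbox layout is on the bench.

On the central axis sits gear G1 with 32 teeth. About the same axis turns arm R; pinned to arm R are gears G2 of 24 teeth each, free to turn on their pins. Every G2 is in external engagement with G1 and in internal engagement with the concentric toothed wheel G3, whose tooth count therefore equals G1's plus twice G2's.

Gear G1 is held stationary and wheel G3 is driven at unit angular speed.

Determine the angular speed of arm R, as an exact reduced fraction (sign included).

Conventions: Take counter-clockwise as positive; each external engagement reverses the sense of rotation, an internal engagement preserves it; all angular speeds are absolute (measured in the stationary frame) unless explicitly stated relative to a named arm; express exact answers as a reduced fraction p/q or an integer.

5/7

topology: planetary set — G1 32T / G2 24T / G3 80T, arm = carrier (Willis)
ring teeth: 32 + 2·24 = 80
32(ω_sun−ω_arm) = −80(ω_ring−ω_arm),  ω_sun = 0, ω_ring = 1
32(0−ω_arm) = −80(1−ω_arm)  ⇒  112·ω_arm = 80  ⇒  ω_arm = 5/7
exact speed ratio = 5/7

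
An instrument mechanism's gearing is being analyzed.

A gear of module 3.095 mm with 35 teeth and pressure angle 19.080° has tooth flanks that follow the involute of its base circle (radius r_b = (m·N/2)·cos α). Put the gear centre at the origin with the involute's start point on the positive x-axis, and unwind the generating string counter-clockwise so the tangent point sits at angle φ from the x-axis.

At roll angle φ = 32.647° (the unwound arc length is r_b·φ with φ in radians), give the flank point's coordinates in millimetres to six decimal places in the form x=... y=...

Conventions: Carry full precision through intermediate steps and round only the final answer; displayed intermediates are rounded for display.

x=58.834014 y=3.055160

recognized (one wheel, involute flank): single-mesh tooth geometry, m = 3.095, N = 35
pitch radius r_p = m·N/2 = 3.095·35/2 = 54.162500
base radius r_b = r_p·cos α = 54.162500·cos 19.080° = 51.186979
roll angle φ = 32.647° = 0.56979764 rad
x = r_b·(cos φ + φ·sin φ) = 58.834014
y = r_b·(sin φ − φ·cos φ) = 3.055160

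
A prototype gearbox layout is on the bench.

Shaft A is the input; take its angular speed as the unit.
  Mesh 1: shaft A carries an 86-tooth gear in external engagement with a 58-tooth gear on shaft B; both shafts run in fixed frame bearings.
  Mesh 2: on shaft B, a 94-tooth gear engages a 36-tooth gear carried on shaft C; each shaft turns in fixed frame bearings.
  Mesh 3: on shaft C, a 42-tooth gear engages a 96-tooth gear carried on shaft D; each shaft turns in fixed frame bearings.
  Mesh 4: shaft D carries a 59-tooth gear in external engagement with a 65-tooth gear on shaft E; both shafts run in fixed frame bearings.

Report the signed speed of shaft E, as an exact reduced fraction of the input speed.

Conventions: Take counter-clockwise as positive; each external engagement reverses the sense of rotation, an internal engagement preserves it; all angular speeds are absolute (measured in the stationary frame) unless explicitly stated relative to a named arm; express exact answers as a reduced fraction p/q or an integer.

834673/542880

4-mesh fixed-axis compound train (all bearings frame-fixed)
mesh 1 [86T→58T]: |ω|/ω_in = 1×86/58 = 43/29, sense flips to −
mesh 2 [94T→36T]: |ω|/ω_in = (43/29)×94/36 = 2021/522, sense flips to +
mesh 3 [42T→96T]: |ω|/ω_in = (2021/522)×42/96 = 14147/8352, sense flips to −
mesh 4 [59T→65T]: |ω|/ω_in = (14147/8352)×59/65 = 834673/542880, sense flips to +
signed output speed (× input speed) = 834673/542880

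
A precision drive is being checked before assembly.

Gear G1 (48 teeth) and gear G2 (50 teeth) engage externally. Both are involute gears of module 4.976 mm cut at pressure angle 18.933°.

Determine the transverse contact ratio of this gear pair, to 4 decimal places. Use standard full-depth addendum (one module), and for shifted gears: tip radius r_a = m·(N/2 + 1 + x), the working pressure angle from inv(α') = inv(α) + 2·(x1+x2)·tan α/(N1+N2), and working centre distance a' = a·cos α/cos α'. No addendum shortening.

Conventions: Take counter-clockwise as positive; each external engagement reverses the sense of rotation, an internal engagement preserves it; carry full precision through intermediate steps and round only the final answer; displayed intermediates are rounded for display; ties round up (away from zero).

single-mesh involute tooth geometry (48T engaging 50T at module 4.976)
base radii: r_b1 = 112.962999, r_b2 = 117.669791
tip radii: r_a1 = 124.400000, r_a2 = 129.376000
no profile shift: α' = α, a' = a
action lengths: √(r_a1²−r_b1²) = 52.102983, √(r_a2²−r_b2²) = 53.777037
base pitch p_b = π·m·cos α = 14.786822
CR = (52.102983 + 53.777037 − 243.824000·sin 18.93300°)/14.786822 = 1.810283
contact ratio ≈ 1.8103

1.8103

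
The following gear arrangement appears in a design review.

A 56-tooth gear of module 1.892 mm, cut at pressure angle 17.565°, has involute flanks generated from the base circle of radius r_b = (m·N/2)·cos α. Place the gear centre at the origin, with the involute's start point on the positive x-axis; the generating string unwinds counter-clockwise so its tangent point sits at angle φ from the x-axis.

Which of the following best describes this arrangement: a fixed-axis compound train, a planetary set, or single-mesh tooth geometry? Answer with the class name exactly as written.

single-mesh tooth geometry

recognized (one wheel, involute flank): single-mesh tooth geometry, m = 1.892, N = 56
classification: single-mesh tooth geometry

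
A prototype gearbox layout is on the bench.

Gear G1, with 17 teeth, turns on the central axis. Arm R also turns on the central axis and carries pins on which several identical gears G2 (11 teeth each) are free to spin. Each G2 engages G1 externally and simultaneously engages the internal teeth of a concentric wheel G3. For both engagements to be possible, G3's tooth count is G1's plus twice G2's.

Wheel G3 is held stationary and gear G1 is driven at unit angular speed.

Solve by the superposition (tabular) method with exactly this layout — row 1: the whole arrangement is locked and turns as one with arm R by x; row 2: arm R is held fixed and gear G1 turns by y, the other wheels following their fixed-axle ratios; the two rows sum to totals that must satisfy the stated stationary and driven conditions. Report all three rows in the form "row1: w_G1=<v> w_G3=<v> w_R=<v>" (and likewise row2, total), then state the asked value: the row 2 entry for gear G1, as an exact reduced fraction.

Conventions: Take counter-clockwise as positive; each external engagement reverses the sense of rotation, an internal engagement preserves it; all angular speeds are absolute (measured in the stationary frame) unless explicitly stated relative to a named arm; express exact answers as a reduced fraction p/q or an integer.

row1: w_G1=17/56 w_G3=17/56 w_R=17/56
row2: w_G1=39/56 w_G3=-17/56 w_R=0
total: w_G1=1 w_G3=0 w_R=17/56
asked value: 39/56

planetary set (17T centre, 11T on arm, 39T internal) — Willis relation
superposition row 1 [locked train]: every member turns x
row 2 (arm held, sun turns y): ω_ring = −(17/39)·y, ω_arm = 0
boundary: total ω_ring = x − (17/39)·y = 0 and total ω_sun = x + y = 1  ⇒  y = 39/56, x = 17/56
row 2 ring = −(17/39)·39/56 = -17/56
totals (row 1 + row 2): sun 17/56 + 39/56 = 1, ring 17/56 + (-17/56) = 0, arm 17/56 + 0 = 17/56
asked cell (row2, sun) = 39/56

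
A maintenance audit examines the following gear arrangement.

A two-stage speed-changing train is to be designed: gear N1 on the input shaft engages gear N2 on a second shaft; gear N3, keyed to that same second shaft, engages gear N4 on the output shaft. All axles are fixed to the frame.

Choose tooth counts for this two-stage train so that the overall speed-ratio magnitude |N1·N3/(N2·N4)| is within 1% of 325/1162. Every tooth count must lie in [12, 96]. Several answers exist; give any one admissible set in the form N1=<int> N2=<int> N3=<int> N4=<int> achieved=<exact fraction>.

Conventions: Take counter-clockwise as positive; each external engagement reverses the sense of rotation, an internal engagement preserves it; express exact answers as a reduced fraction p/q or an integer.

N1=13 N2=14 N3=25 N4=83 achieved=325/1162

2-stage fixed-axis compound train for ratio 325/1162
target = 325/1162 in lowest terms: an exact hit needs N1·N3 = k·325 and N2·N4 = k·1162 for one integer k, every count in [12, 96]; additionally prefer no 1:1 stage (N1 ≠ N2, N3 ≠ N4)
k = 1: N1·N3 = 325 = 13·25, N2·N4 = 1162 = 14·83
achieved = 13·25/(14·83) = 325/1162; |achieved − target| = 0 ≤ 13/4648 ✓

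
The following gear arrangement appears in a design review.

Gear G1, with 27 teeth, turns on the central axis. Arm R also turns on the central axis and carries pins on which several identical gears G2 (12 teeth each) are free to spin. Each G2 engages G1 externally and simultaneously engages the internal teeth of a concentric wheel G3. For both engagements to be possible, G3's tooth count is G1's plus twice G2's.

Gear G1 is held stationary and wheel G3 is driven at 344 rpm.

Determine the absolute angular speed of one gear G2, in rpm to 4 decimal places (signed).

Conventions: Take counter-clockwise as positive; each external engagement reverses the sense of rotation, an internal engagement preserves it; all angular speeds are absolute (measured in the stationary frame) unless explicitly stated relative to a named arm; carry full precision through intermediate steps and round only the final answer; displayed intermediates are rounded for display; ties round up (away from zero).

+731.0000 rpm

topology: planetary set — G1 27T / G2 12T / G3 51T, arm = carrier (Willis)
normalise by the input: solve with ω_ring = 1, then scale by 344 rpm
ring teeth: 27 + 2·12 = 51
27(ω_sun−ω_arm) = −51(ω_ring−ω_arm),  ω_sun = 0, ω_ring = 1
27(0−ω_arm) = −51(1−ω_arm)  ⇒  78·ω_arm = 51  ⇒  ω_arm = 17/26
sun–planet mesh: 27·(0−17/26) = −12·(ω_p−ω_arm)  ⇒  ω_p−ω_arm = 153/104
ω_p = 17/26 + 153/104 = 17/8
scale: ω_p = 17/8 × 344 rpm = +731.0000 rpm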